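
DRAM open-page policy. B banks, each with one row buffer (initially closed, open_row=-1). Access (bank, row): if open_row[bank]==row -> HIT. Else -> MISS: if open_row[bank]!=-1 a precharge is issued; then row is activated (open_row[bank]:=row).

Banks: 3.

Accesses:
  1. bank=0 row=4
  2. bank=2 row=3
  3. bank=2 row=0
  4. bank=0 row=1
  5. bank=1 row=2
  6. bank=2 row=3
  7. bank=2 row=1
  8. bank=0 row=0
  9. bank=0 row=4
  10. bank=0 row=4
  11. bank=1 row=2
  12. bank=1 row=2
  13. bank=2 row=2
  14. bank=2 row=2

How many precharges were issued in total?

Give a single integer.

Answer: 7

Derivation:
Acc 1: bank0 row4 -> MISS (open row4); precharges=0
Acc 2: bank2 row3 -> MISS (open row3); precharges=0
Acc 3: bank2 row0 -> MISS (open row0); precharges=1
Acc 4: bank0 row1 -> MISS (open row1); precharges=2
Acc 5: bank1 row2 -> MISS (open row2); precharges=2
Acc 6: bank2 row3 -> MISS (open row3); precharges=3
Acc 7: bank2 row1 -> MISS (open row1); precharges=4
Acc 8: bank0 row0 -> MISS (open row0); precharges=5
Acc 9: bank0 row4 -> MISS (open row4); precharges=6
Acc 10: bank0 row4 -> HIT
Acc 11: bank1 row2 -> HIT
Acc 12: bank1 row2 -> HIT
Acc 13: bank2 row2 -> MISS (open row2); precharges=7
Acc 14: bank2 row2 -> HIT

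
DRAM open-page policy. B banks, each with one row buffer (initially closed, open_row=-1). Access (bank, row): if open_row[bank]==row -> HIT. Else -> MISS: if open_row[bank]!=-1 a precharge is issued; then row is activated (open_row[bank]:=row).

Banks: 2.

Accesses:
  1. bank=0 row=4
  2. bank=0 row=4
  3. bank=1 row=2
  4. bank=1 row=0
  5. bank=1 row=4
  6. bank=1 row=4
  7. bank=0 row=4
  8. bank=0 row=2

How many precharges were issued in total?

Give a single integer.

Answer: 3

Derivation:
Acc 1: bank0 row4 -> MISS (open row4); precharges=0
Acc 2: bank0 row4 -> HIT
Acc 3: bank1 row2 -> MISS (open row2); precharges=0
Acc 4: bank1 row0 -> MISS (open row0); precharges=1
Acc 5: bank1 row4 -> MISS (open row4); precharges=2
Acc 6: bank1 row4 -> HIT
Acc 7: bank0 row4 -> HIT
Acc 8: bank0 row2 -> MISS (open row2); precharges=3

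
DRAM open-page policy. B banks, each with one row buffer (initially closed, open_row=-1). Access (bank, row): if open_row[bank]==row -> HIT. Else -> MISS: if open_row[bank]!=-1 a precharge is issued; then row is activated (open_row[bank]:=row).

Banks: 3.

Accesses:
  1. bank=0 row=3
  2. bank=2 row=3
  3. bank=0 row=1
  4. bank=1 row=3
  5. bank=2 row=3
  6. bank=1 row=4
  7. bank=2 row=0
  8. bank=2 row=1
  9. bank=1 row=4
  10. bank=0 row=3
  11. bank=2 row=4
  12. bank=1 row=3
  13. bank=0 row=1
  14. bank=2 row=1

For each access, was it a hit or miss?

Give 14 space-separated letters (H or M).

Answer: M M M M H M M M H M M M M M

Derivation:
Acc 1: bank0 row3 -> MISS (open row3); precharges=0
Acc 2: bank2 row3 -> MISS (open row3); precharges=0
Acc 3: bank0 row1 -> MISS (open row1); precharges=1
Acc 4: bank1 row3 -> MISS (open row3); precharges=1
Acc 5: bank2 row3 -> HIT
Acc 6: bank1 row4 -> MISS (open row4); precharges=2
Acc 7: bank2 row0 -> MISS (open row0); precharges=3
Acc 8: bank2 row1 -> MISS (open row1); precharges=4
Acc 9: bank1 row4 -> HIT
Acc 10: bank0 row3 -> MISS (open row3); precharges=5
Acc 11: bank2 row4 -> MISS (open row4); precharges=6
Acc 12: bank1 row3 -> MISS (open row3); precharges=7
Acc 13: bank0 row1 -> MISS (open row1); precharges=8
Acc 14: bank2 row1 -> MISS (open row1); precharges=9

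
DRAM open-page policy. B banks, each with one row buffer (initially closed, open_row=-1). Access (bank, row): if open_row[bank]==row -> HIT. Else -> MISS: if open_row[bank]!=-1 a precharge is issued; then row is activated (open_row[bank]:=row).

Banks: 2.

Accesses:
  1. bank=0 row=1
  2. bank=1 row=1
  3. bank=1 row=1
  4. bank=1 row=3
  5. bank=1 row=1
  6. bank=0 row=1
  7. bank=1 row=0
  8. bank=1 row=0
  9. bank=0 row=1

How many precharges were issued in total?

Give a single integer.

Acc 1: bank0 row1 -> MISS (open row1); precharges=0
Acc 2: bank1 row1 -> MISS (open row1); precharges=0
Acc 3: bank1 row1 -> HIT
Acc 4: bank1 row3 -> MISS (open row3); precharges=1
Acc 5: bank1 row1 -> MISS (open row1); precharges=2
Acc 6: bank0 row1 -> HIT
Acc 7: bank1 row0 -> MISS (open row0); precharges=3
Acc 8: bank1 row0 -> HIT
Acc 9: bank0 row1 -> HIT

Answer: 3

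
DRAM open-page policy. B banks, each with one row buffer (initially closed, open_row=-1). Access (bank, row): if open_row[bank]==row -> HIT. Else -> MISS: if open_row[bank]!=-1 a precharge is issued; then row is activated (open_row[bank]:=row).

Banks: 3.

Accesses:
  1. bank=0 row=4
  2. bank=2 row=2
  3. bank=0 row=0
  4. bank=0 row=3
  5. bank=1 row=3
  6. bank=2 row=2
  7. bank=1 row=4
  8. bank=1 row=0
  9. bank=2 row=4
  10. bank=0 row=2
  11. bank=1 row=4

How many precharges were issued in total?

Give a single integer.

Answer: 7

Derivation:
Acc 1: bank0 row4 -> MISS (open row4); precharges=0
Acc 2: bank2 row2 -> MISS (open row2); precharges=0
Acc 3: bank0 row0 -> MISS (open row0); precharges=1
Acc 4: bank0 row3 -> MISS (open row3); precharges=2
Acc 5: bank1 row3 -> MISS (open row3); precharges=2
Acc 6: bank2 row2 -> HIT
Acc 7: bank1 row4 -> MISS (open row4); precharges=3
Acc 8: bank1 row0 -> MISS (open row0); precharges=4
Acc 9: bank2 row4 -> MISS (open row4); precharges=5
Acc 10: bank0 row2 -> MISS (open row2); precharges=6
Acc 11: bank1 row4 -> MISS (open row4); precharges=7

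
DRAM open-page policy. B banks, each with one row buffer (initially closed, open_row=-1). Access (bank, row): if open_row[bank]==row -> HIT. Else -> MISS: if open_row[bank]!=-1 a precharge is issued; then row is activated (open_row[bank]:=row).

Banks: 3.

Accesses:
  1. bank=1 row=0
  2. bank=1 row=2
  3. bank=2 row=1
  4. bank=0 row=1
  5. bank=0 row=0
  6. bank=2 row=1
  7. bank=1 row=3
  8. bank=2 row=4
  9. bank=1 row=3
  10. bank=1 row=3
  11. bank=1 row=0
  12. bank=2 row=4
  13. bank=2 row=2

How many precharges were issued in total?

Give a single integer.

Acc 1: bank1 row0 -> MISS (open row0); precharges=0
Acc 2: bank1 row2 -> MISS (open row2); precharges=1
Acc 3: bank2 row1 -> MISS (open row1); precharges=1
Acc 4: bank0 row1 -> MISS (open row1); precharges=1
Acc 5: bank0 row0 -> MISS (open row0); precharges=2
Acc 6: bank2 row1 -> HIT
Acc 7: bank1 row3 -> MISS (open row3); precharges=3
Acc 8: bank2 row4 -> MISS (open row4); precharges=4
Acc 9: bank1 row3 -> HIT
Acc 10: bank1 row3 -> HIT
Acc 11: bank1 row0 -> MISS (open row0); precharges=5
Acc 12: bank2 row4 -> HIT
Acc 13: bank2 row2 -> MISS (open row2); precharges=6

Answer: 6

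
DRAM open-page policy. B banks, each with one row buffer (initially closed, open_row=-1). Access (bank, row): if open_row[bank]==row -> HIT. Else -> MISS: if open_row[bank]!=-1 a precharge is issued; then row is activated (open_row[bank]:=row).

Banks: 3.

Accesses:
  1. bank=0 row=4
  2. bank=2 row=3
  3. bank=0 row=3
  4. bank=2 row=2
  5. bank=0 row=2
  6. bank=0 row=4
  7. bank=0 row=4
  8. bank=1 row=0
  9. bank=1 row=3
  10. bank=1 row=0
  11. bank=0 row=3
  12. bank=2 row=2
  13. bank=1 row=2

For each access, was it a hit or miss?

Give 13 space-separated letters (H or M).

Acc 1: bank0 row4 -> MISS (open row4); precharges=0
Acc 2: bank2 row3 -> MISS (open row3); precharges=0
Acc 3: bank0 row3 -> MISS (open row3); precharges=1
Acc 4: bank2 row2 -> MISS (open row2); precharges=2
Acc 5: bank0 row2 -> MISS (open row2); precharges=3
Acc 6: bank0 row4 -> MISS (open row4); precharges=4
Acc 7: bank0 row4 -> HIT
Acc 8: bank1 row0 -> MISS (open row0); precharges=4
Acc 9: bank1 row3 -> MISS (open row3); precharges=5
Acc 10: bank1 row0 -> MISS (open row0); precharges=6
Acc 11: bank0 row3 -> MISS (open row3); precharges=7
Acc 12: bank2 row2 -> HIT
Acc 13: bank1 row2 -> MISS (open row2); precharges=8

Answer: M M M M M M H M M M M H M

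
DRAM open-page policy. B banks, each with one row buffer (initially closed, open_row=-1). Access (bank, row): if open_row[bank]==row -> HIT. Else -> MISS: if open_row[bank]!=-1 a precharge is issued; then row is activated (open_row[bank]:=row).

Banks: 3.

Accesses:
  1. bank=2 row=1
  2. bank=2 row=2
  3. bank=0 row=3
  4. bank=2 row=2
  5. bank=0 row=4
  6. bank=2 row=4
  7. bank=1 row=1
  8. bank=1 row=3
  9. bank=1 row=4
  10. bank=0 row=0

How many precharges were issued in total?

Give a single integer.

Answer: 6

Derivation:
Acc 1: bank2 row1 -> MISS (open row1); precharges=0
Acc 2: bank2 row2 -> MISS (open row2); precharges=1
Acc 3: bank0 row3 -> MISS (open row3); precharges=1
Acc 4: bank2 row2 -> HIT
Acc 5: bank0 row4 -> MISS (open row4); precharges=2
Acc 6: bank2 row4 -> MISS (open row4); precharges=3
Acc 7: bank1 row1 -> MISS (open row1); precharges=3
Acc 8: bank1 row3 -> MISS (open row3); precharges=4
Acc 9: bank1 row4 -> MISS (open row4); precharges=5
Acc 10: bank0 row0 -> MISS (open row0); precharges=6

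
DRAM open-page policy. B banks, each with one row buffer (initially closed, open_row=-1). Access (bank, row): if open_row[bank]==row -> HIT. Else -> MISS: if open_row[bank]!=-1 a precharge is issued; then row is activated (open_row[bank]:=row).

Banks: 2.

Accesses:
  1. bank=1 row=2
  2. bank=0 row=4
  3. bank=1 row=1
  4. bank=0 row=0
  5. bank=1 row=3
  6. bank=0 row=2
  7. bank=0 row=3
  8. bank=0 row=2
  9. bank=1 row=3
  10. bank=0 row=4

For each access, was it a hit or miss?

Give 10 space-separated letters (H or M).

Answer: M M M M M M M M H M

Derivation:
Acc 1: bank1 row2 -> MISS (open row2); precharges=0
Acc 2: bank0 row4 -> MISS (open row4); precharges=0
Acc 3: bank1 row1 -> MISS (open row1); precharges=1
Acc 4: bank0 row0 -> MISS (open row0); precharges=2
Acc 5: bank1 row3 -> MISS (open row3); precharges=3
Acc 6: bank0 row2 -> MISS (open row2); precharges=4
Acc 7: bank0 row3 -> MISS (open row3); precharges=5
Acc 8: bank0 row2 -> MISS (open row2); precharges=6
Acc 9: bank1 row3 -> HIT
Acc 10: bank0 row4 -> MISS (open row4); precharges=7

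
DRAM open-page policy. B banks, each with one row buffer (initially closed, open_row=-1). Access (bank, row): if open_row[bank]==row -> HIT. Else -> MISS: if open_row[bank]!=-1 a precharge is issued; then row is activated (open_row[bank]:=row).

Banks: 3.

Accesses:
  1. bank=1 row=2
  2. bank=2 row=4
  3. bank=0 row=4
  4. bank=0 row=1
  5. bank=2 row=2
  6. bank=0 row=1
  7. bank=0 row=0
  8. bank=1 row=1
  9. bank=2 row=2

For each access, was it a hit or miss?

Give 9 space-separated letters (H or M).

Answer: M M M M M H M M H

Derivation:
Acc 1: bank1 row2 -> MISS (open row2); precharges=0
Acc 2: bank2 row4 -> MISS (open row4); precharges=0
Acc 3: bank0 row4 -> MISS (open row4); precharges=0
Acc 4: bank0 row1 -> MISS (open row1); precharges=1
Acc 5: bank2 row2 -> MISS (open row2); precharges=2
Acc 6: bank0 row1 -> HIT
Acc 7: bank0 row0 -> MISS (open row0); precharges=3
Acc 8: bank1 row1 -> MISS (open row1); precharges=4
Acc 9: bank2 row2 -> HIT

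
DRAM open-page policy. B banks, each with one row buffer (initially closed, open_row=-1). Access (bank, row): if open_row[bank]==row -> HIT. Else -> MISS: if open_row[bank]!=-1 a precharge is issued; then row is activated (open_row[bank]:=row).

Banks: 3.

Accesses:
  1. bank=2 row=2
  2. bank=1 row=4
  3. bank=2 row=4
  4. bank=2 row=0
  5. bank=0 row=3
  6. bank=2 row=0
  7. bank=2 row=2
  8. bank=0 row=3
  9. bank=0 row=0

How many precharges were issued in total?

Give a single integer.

Answer: 4

Derivation:
Acc 1: bank2 row2 -> MISS (open row2); precharges=0
Acc 2: bank1 row4 -> MISS (open row4); precharges=0
Acc 3: bank2 row4 -> MISS (open row4); precharges=1
Acc 4: bank2 row0 -> MISS (open row0); precharges=2
Acc 5: bank0 row3 -> MISS (open row3); precharges=2
Acc 6: bank2 row0 -> HIT
Acc 7: bank2 row2 -> MISS (open row2); precharges=3
Acc 8: bank0 row3 -> HIT
Acc 9: bank0 row0 -> MISS (open row0); precharges=4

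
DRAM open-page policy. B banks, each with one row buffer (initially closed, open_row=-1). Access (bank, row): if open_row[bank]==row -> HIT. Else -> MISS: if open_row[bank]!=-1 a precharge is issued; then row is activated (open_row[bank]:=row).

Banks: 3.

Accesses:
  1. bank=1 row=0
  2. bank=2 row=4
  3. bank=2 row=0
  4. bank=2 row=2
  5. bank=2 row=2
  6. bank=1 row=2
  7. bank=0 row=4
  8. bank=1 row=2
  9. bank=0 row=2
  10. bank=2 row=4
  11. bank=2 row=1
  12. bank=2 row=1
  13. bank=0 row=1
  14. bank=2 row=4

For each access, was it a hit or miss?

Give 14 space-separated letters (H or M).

Acc 1: bank1 row0 -> MISS (open row0); precharges=0
Acc 2: bank2 row4 -> MISS (open row4); precharges=0
Acc 3: bank2 row0 -> MISS (open row0); precharges=1
Acc 4: bank2 row2 -> MISS (open row2); precharges=2
Acc 5: bank2 row2 -> HIT
Acc 6: bank1 row2 -> MISS (open row2); precharges=3
Acc 7: bank0 row4 -> MISS (open row4); precharges=3
Acc 8: bank1 row2 -> HIT
Acc 9: bank0 row2 -> MISS (open row2); precharges=4
Acc 10: bank2 row4 -> MISS (open row4); precharges=5
Acc 11: bank2 row1 -> MISS (open row1); precharges=6
Acc 12: bank2 row1 -> HIT
Acc 13: bank0 row1 -> MISS (open row1); precharges=7
Acc 14: bank2 row4 -> MISS (open row4); precharges=8

Answer: M M M M H M M H M M M H M M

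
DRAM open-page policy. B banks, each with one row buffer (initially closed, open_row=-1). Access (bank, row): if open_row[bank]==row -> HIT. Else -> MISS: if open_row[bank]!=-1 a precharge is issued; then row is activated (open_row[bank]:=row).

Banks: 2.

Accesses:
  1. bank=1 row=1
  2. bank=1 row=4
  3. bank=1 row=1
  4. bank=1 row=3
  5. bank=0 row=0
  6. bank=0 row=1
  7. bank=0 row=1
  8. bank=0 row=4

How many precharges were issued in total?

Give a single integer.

Acc 1: bank1 row1 -> MISS (open row1); precharges=0
Acc 2: bank1 row4 -> MISS (open row4); precharges=1
Acc 3: bank1 row1 -> MISS (open row1); precharges=2
Acc 4: bank1 row3 -> MISS (open row3); precharges=3
Acc 5: bank0 row0 -> MISS (open row0); precharges=3
Acc 6: bank0 row1 -> MISS (open row1); precharges=4
Acc 7: bank0 row1 -> HIT
Acc 8: bank0 row4 -> MISS (open row4); precharges=5

Answer: 5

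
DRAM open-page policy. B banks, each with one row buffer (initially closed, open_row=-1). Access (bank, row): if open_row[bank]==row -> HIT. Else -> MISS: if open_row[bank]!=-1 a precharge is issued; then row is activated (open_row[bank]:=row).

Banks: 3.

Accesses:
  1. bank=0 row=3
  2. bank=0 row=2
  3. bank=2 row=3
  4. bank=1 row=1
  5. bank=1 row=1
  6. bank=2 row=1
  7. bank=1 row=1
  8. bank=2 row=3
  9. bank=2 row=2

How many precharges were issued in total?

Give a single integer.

Answer: 4

Derivation:
Acc 1: bank0 row3 -> MISS (open row3); precharges=0
Acc 2: bank0 row2 -> MISS (open row2); precharges=1
Acc 3: bank2 row3 -> MISS (open row3); precharges=1
Acc 4: bank1 row1 -> MISS (open row1); precharges=1
Acc 5: bank1 row1 -> HIT
Acc 6: bank2 row1 -> MISS (open row1); precharges=2
Acc 7: bank1 row1 -> HIT
Acc 8: bank2 row3 -> MISS (open row3); precharges=3
Acc 9: bank2 row2 -> MISS (open row2); precharges=4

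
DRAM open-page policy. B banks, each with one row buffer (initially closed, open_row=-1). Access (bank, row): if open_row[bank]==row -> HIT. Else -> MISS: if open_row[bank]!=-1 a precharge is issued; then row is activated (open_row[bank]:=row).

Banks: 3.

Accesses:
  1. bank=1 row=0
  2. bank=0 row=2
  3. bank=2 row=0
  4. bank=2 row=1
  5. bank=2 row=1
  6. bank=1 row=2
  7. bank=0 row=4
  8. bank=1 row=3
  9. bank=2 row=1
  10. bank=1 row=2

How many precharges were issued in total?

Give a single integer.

Acc 1: bank1 row0 -> MISS (open row0); precharges=0
Acc 2: bank0 row2 -> MISS (open row2); precharges=0
Acc 3: bank2 row0 -> MISS (open row0); precharges=0
Acc 4: bank2 row1 -> MISS (open row1); precharges=1
Acc 5: bank2 row1 -> HIT
Acc 6: bank1 row2 -> MISS (open row2); precharges=2
Acc 7: bank0 row4 -> MISS (open row4); precharges=3
Acc 8: bank1 row3 -> MISS (open row3); precharges=4
Acc 9: bank2 row1 -> HIT
Acc 10: bank1 row2 -> MISS (open row2); precharges=5

Answer: 5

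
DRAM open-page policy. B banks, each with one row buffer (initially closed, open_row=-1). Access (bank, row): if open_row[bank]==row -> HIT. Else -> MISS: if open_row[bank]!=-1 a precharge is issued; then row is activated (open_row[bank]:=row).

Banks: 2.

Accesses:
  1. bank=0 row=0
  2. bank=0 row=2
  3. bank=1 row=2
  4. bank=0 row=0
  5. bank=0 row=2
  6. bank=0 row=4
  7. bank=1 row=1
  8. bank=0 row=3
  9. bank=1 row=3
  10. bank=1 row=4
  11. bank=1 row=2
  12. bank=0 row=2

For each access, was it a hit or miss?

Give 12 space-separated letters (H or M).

Answer: M M M M M M M M M M M M

Derivation:
Acc 1: bank0 row0 -> MISS (open row0); precharges=0
Acc 2: bank0 row2 -> MISS (open row2); precharges=1
Acc 3: bank1 row2 -> MISS (open row2); precharges=1
Acc 4: bank0 row0 -> MISS (open row0); precharges=2
Acc 5: bank0 row2 -> MISS (open row2); precharges=3
Acc 6: bank0 row4 -> MISS (open row4); precharges=4
Acc 7: bank1 row1 -> MISS (open row1); precharges=5
Acc 8: bank0 row3 -> MISS (open row3); precharges=6
Acc 9: bank1 row3 -> MISS (open row3); precharges=7
Acc 10: bank1 row4 -> MISS (open row4); precharges=8
Acc 11: bank1 row2 -> MISS (open row2); precharges=9
Acc 12: bank0 row2 -> MISS (open row2); precharges=10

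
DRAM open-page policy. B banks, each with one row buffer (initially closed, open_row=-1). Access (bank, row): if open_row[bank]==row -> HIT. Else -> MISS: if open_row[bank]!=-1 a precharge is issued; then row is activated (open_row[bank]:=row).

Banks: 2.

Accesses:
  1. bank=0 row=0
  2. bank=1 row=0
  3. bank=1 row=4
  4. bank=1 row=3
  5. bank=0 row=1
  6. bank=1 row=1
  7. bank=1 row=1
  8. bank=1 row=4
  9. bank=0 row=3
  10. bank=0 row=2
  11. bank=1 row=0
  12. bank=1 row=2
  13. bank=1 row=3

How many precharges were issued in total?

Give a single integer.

Answer: 10

Derivation:
Acc 1: bank0 row0 -> MISS (open row0); precharges=0
Acc 2: bank1 row0 -> MISS (open row0); precharges=0
Acc 3: bank1 row4 -> MISS (open row4); precharges=1
Acc 4: bank1 row3 -> MISS (open row3); precharges=2
Acc 5: bank0 row1 -> MISS (open row1); precharges=3
Acc 6: bank1 row1 -> MISS (open row1); precharges=4
Acc 7: bank1 row1 -> HIT
Acc 8: bank1 row4 -> MISS (open row4); precharges=5
Acc 9: bank0 row3 -> MISS (open row3); precharges=6
Acc 10: bank0 row2 -> MISS (open row2); precharges=7
Acc 11: bank1 row0 -> MISS (open row0); precharges=8
Acc 12: bank1 row2 -> MISS (open row2); precharges=9
Acc 13: bank1 row3 -> MISS (open row3); precharges=10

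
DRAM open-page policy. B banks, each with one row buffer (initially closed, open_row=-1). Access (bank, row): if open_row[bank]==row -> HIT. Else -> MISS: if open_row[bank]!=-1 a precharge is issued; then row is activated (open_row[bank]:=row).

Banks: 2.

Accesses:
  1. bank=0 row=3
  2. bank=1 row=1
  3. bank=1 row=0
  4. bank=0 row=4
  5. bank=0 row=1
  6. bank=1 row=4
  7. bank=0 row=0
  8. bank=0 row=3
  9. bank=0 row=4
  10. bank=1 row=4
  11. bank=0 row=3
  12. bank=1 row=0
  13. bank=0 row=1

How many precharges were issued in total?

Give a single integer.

Acc 1: bank0 row3 -> MISS (open row3); precharges=0
Acc 2: bank1 row1 -> MISS (open row1); precharges=0
Acc 3: bank1 row0 -> MISS (open row0); precharges=1
Acc 4: bank0 row4 -> MISS (open row4); precharges=2
Acc 5: bank0 row1 -> MISS (open row1); precharges=3
Acc 6: bank1 row4 -> MISS (open row4); precharges=4
Acc 7: bank0 row0 -> MISS (open row0); precharges=5
Acc 8: bank0 row3 -> MISS (open row3); precharges=6
Acc 9: bank0 row4 -> MISS (open row4); precharges=7
Acc 10: bank1 row4 -> HIT
Acc 11: bank0 row3 -> MISS (open row3); precharges=8
Acc 12: bank1 row0 -> MISS (open row0); precharges=9
Acc 13: bank0 row1 -> MISS (open row1); precharges=10

Answer: 10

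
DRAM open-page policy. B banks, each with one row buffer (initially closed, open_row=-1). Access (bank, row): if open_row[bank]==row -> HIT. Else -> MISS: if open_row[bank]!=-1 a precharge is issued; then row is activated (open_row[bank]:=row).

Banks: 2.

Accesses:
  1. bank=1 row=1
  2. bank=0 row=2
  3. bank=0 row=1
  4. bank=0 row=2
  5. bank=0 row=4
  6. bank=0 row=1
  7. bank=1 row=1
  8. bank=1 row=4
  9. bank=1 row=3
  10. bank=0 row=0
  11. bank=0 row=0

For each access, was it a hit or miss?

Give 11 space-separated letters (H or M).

Acc 1: bank1 row1 -> MISS (open row1); precharges=0
Acc 2: bank0 row2 -> MISS (open row2); precharges=0
Acc 3: bank0 row1 -> MISS (open row1); precharges=1
Acc 4: bank0 row2 -> MISS (open row2); precharges=2
Acc 5: bank0 row4 -> MISS (open row4); precharges=3
Acc 6: bank0 row1 -> MISS (open row1); precharges=4
Acc 7: bank1 row1 -> HIT
Acc 8: bank1 row4 -> MISS (open row4); precharges=5
Acc 9: bank1 row3 -> MISS (open row3); precharges=6
Acc 10: bank0 row0 -> MISS (open row0); precharges=7
Acc 11: bank0 row0 -> HIT

Answer: M M M M M M H M M M H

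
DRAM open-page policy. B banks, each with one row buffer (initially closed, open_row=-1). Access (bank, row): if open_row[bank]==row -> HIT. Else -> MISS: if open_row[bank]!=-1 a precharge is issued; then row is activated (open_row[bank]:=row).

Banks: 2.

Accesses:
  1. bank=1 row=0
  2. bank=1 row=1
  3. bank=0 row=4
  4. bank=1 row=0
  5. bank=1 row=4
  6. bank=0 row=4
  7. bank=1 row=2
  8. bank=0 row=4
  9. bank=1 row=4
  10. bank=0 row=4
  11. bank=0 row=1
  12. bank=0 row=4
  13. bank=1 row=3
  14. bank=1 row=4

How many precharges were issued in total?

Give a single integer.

Answer: 9

Derivation:
Acc 1: bank1 row0 -> MISS (open row0); precharges=0
Acc 2: bank1 row1 -> MISS (open row1); precharges=1
Acc 3: bank0 row4 -> MISS (open row4); precharges=1
Acc 4: bank1 row0 -> MISS (open row0); precharges=2
Acc 5: bank1 row4 -> MISS (open row4); precharges=3
Acc 6: bank0 row4 -> HIT
Acc 7: bank1 row2 -> MISS (open row2); precharges=4
Acc 8: bank0 row4 -> HIT
Acc 9: bank1 row4 -> MISS (open row4); precharges=5
Acc 10: bank0 row4 -> HIT
Acc 11: bank0 row1 -> MISS (open row1); precharges=6
Acc 12: bank0 row4 -> MISS (open row4); precharges=7
Acc 13: bank1 row3 -> MISS (open row3); precharges=8
Acc 14: bank1 row4 -> MISS (open row4); precharges=9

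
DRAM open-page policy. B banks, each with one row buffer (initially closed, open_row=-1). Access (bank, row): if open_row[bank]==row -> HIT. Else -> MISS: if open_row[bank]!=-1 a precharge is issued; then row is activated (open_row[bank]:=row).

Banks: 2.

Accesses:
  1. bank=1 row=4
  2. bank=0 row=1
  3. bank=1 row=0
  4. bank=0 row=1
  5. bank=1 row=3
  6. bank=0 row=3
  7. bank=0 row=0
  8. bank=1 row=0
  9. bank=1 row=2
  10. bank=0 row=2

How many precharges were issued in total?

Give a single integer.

Acc 1: bank1 row4 -> MISS (open row4); precharges=0
Acc 2: bank0 row1 -> MISS (open row1); precharges=0
Acc 3: bank1 row0 -> MISS (open row0); precharges=1
Acc 4: bank0 row1 -> HIT
Acc 5: bank1 row3 -> MISS (open row3); precharges=2
Acc 6: bank0 row3 -> MISS (open row3); precharges=3
Acc 7: bank0 row0 -> MISS (open row0); precharges=4
Acc 8: bank1 row0 -> MISS (open row0); precharges=5
Acc 9: bank1 row2 -> MISS (open row2); precharges=6
Acc 10: bank0 row2 -> MISS (open row2); precharges=7

Answer: 7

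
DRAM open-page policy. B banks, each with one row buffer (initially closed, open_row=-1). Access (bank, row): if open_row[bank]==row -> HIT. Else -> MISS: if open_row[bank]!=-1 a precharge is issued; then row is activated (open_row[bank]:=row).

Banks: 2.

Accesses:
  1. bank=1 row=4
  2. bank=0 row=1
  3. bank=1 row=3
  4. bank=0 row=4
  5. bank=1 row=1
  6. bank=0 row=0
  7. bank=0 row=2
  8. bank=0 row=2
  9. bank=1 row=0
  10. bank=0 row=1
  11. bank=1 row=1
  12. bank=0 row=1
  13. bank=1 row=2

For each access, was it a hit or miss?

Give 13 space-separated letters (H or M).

Acc 1: bank1 row4 -> MISS (open row4); precharges=0
Acc 2: bank0 row1 -> MISS (open row1); precharges=0
Acc 3: bank1 row3 -> MISS (open row3); precharges=1
Acc 4: bank0 row4 -> MISS (open row4); precharges=2
Acc 5: bank1 row1 -> MISS (open row1); precharges=3
Acc 6: bank0 row0 -> MISS (open row0); precharges=4
Acc 7: bank0 row2 -> MISS (open row2); precharges=5
Acc 8: bank0 row2 -> HIT
Acc 9: bank1 row0 -> MISS (open row0); precharges=6
Acc 10: bank0 row1 -> MISS (open row1); precharges=7
Acc 11: bank1 row1 -> MISS (open row1); precharges=8
Acc 12: bank0 row1 -> HIT
Acc 13: bank1 row2 -> MISS (open row2); precharges=9

Answer: M M M M M M M H M M M H M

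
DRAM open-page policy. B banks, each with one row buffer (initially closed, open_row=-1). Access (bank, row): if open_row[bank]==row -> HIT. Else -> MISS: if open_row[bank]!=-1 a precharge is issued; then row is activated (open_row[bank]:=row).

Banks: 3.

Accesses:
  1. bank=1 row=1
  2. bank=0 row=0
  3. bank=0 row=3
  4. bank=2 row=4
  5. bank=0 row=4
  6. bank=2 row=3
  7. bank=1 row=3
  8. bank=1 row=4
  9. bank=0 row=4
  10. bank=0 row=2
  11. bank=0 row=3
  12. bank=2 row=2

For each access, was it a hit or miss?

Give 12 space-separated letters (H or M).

Acc 1: bank1 row1 -> MISS (open row1); precharges=0
Acc 2: bank0 row0 -> MISS (open row0); precharges=0
Acc 3: bank0 row3 -> MISS (open row3); precharges=1
Acc 4: bank2 row4 -> MISS (open row4); precharges=1
Acc 5: bank0 row4 -> MISS (open row4); precharges=2
Acc 6: bank2 row3 -> MISS (open row3); precharges=3
Acc 7: bank1 row3 -> MISS (open row3); precharges=4
Acc 8: bank1 row4 -> MISS (open row4); precharges=5
Acc 9: bank0 row4 -> HIT
Acc 10: bank0 row2 -> MISS (open row2); precharges=6
Acc 11: bank0 row3 -> MISS (open row3); precharges=7
Acc 12: bank2 row2 -> MISS (open row2); precharges=8

Answer: M M M M M M M M H M M M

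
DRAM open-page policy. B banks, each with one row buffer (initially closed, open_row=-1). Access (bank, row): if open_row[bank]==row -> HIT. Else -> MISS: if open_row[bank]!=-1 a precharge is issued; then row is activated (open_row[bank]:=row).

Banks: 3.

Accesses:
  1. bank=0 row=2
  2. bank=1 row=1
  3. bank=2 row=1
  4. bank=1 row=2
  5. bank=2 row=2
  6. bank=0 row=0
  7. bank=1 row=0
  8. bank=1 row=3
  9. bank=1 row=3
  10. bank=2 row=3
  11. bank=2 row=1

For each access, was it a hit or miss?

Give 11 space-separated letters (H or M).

Answer: M M M M M M M M H M M

Derivation:
Acc 1: bank0 row2 -> MISS (open row2); precharges=0
Acc 2: bank1 row1 -> MISS (open row1); precharges=0
Acc 3: bank2 row1 -> MISS (open row1); precharges=0
Acc 4: bank1 row2 -> MISS (open row2); precharges=1
Acc 5: bank2 row2 -> MISS (open row2); precharges=2
Acc 6: bank0 row0 -> MISS (open row0); precharges=3
Acc 7: bank1 row0 -> MISS (open row0); precharges=4
Acc 8: bank1 row3 -> MISS (open row3); precharges=5
Acc 9: bank1 row3 -> HIT
Acc 10: bank2 row3 -> MISS (open row3); precharges=6
Acc 11: bank2 row1 -> MISS (open row1); precharges=7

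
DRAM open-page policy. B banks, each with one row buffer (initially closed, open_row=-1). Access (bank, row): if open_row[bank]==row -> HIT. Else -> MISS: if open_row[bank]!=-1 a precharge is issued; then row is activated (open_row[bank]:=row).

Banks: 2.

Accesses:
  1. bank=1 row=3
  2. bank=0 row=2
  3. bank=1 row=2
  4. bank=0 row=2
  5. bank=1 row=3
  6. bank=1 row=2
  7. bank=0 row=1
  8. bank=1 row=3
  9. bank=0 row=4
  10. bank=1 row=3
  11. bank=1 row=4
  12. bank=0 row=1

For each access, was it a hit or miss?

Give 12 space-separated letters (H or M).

Answer: M M M H M M M M M H M M

Derivation:
Acc 1: bank1 row3 -> MISS (open row3); precharges=0
Acc 2: bank0 row2 -> MISS (open row2); precharges=0
Acc 3: bank1 row2 -> MISS (open row2); precharges=1
Acc 4: bank0 row2 -> HIT
Acc 5: bank1 row3 -> MISS (open row3); precharges=2
Acc 6: bank1 row2 -> MISS (open row2); precharges=3
Acc 7: bank0 row1 -> MISS (open row1); precharges=4
Acc 8: bank1 row3 -> MISS (open row3); precharges=5
Acc 9: bank0 row4 -> MISS (open row4); precharges=6
Acc 10: bank1 row3 -> HIT
Acc 11: bank1 row4 -> MISS (open row4); precharges=7
Acc 12: bank0 row1 -> MISS (open row1); precharges=8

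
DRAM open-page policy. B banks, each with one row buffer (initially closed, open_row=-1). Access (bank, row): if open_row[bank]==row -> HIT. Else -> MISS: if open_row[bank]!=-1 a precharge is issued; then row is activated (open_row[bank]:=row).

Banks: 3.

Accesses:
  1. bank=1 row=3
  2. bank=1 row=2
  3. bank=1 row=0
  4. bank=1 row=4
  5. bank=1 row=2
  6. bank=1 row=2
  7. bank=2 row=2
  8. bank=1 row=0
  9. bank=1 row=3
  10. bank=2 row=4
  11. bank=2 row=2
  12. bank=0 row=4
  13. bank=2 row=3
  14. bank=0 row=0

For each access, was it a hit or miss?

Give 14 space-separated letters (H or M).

Acc 1: bank1 row3 -> MISS (open row3); precharges=0
Acc 2: bank1 row2 -> MISS (open row2); precharges=1
Acc 3: bank1 row0 -> MISS (open row0); precharges=2
Acc 4: bank1 row4 -> MISS (open row4); precharges=3
Acc 5: bank1 row2 -> MISS (open row2); precharges=4
Acc 6: bank1 row2 -> HIT
Acc 7: bank2 row2 -> MISS (open row2); precharges=4
Acc 8: bank1 row0 -> MISS (open row0); precharges=5
Acc 9: bank1 row3 -> MISS (open row3); precharges=6
Acc 10: bank2 row4 -> MISS (open row4); precharges=7
Acc 11: bank2 row2 -> MISS (open row2); precharges=8
Acc 12: bank0 row4 -> MISS (open row4); precharges=8
Acc 13: bank2 row3 -> MISS (open row3); precharges=9
Acc 14: bank0 row0 -> MISS (open row0); precharges=10

Answer: M M M M M H M M M M M M M M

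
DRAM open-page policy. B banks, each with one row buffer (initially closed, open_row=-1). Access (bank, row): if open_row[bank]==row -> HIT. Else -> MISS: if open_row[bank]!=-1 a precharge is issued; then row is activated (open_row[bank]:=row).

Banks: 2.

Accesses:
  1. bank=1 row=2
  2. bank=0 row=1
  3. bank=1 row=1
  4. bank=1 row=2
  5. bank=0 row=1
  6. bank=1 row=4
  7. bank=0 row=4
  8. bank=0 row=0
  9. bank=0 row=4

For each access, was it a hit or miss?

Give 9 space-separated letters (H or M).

Acc 1: bank1 row2 -> MISS (open row2); precharges=0
Acc 2: bank0 row1 -> MISS (open row1); precharges=0
Acc 3: bank1 row1 -> MISS (open row1); precharges=1
Acc 4: bank1 row2 -> MISS (open row2); precharges=2
Acc 5: bank0 row1 -> HIT
Acc 6: bank1 row4 -> MISS (open row4); precharges=3
Acc 7: bank0 row4 -> MISS (open row4); precharges=4
Acc 8: bank0 row0 -> MISS (open row0); precharges=5
Acc 9: bank0 row4 -> MISS (open row4); precharges=6

Answer: M M M M H M M M M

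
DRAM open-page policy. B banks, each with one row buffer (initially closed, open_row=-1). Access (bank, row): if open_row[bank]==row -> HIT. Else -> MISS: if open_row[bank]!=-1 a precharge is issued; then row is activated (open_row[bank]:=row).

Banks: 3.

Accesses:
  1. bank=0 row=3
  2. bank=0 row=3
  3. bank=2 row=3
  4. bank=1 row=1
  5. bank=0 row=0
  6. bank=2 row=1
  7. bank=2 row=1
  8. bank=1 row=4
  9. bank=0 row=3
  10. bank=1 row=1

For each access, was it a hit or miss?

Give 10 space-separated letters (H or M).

Answer: M H M M M M H M M M

Derivation:
Acc 1: bank0 row3 -> MISS (open row3); precharges=0
Acc 2: bank0 row3 -> HIT
Acc 3: bank2 row3 -> MISS (open row3); precharges=0
Acc 4: bank1 row1 -> MISS (open row1); precharges=0
Acc 5: bank0 row0 -> MISS (open row0); precharges=1
Acc 6: bank2 row1 -> MISS (open row1); precharges=2
Acc 7: bank2 row1 -> HIT
Acc 8: bank1 row4 -> MISS (open row4); precharges=3
Acc 9: bank0 row3 -> MISS (open row3); precharges=4
Acc 10: bank1 row1 -> MISS (open row1); precharges=5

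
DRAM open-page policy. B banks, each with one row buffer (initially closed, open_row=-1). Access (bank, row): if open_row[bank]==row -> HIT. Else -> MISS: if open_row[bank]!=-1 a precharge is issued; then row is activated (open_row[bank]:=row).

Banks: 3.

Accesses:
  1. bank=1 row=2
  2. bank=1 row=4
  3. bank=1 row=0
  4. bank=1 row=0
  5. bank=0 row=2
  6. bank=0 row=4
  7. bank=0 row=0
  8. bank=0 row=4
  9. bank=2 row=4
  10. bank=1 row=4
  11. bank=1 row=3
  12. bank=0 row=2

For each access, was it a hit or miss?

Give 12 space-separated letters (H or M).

Answer: M M M H M M M M M M M M

Derivation:
Acc 1: bank1 row2 -> MISS (open row2); precharges=0
Acc 2: bank1 row4 -> MISS (open row4); precharges=1
Acc 3: bank1 row0 -> MISS (open row0); precharges=2
Acc 4: bank1 row0 -> HIT
Acc 5: bank0 row2 -> MISS (open row2); precharges=2
Acc 6: bank0 row4 -> MISS (open row4); precharges=3
Acc 7: bank0 row0 -> MISS (open row0); precharges=4
Acc 8: bank0 row4 -> MISS (open row4); precharges=5
Acc 9: bank2 row4 -> MISS (open row4); precharges=5
Acc 10: bank1 row4 -> MISS (open row4); precharges=6
Acc 11: bank1 row3 -> MISS (open row3); precharges=7
Acc 12: bank0 row2 -> MISS (open row2); precharges=8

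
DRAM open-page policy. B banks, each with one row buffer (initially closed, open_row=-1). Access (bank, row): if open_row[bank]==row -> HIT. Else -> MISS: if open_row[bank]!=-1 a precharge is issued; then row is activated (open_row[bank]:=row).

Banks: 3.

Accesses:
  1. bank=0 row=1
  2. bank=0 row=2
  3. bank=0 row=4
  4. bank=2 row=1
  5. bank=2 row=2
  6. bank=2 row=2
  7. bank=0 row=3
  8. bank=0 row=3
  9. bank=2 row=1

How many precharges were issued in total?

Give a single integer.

Acc 1: bank0 row1 -> MISS (open row1); precharges=0
Acc 2: bank0 row2 -> MISS (open row2); precharges=1
Acc 3: bank0 row4 -> MISS (open row4); precharges=2
Acc 4: bank2 row1 -> MISS (open row1); precharges=2
Acc 5: bank2 row2 -> MISS (open row2); precharges=3
Acc 6: bank2 row2 -> HIT
Acc 7: bank0 row3 -> MISS (open row3); precharges=4
Acc 8: bank0 row3 -> HIT
Acc 9: bank2 row1 -> MISS (open row1); precharges=5

Answer: 5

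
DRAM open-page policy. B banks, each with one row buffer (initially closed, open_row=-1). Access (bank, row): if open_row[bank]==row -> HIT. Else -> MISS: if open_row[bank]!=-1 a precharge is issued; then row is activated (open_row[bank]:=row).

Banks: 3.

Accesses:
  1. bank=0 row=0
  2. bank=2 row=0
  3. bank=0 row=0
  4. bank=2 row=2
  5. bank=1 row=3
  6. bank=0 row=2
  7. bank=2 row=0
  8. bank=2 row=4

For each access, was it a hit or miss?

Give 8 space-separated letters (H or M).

Answer: M M H M M M M M

Derivation:
Acc 1: bank0 row0 -> MISS (open row0); precharges=0
Acc 2: bank2 row0 -> MISS (open row0); precharges=0
Acc 3: bank0 row0 -> HIT
Acc 4: bank2 row2 -> MISS (open row2); precharges=1
Acc 5: bank1 row3 -> MISS (open row3); precharges=1
Acc 6: bank0 row2 -> MISS (open row2); precharges=2
Acc 7: bank2 row0 -> MISS (open row0); precharges=3
Acc 8: bank2 row4 -> MISS (open row4); precharges=4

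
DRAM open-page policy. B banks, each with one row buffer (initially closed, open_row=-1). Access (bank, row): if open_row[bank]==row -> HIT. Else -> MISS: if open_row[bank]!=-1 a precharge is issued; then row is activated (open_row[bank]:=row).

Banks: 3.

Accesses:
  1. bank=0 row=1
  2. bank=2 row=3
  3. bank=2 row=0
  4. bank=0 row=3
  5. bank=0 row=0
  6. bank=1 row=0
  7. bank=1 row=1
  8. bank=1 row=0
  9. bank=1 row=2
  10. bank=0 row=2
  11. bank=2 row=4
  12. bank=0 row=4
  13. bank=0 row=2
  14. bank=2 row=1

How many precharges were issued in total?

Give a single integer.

Answer: 11

Derivation:
Acc 1: bank0 row1 -> MISS (open row1); precharges=0
Acc 2: bank2 row3 -> MISS (open row3); precharges=0
Acc 3: bank2 row0 -> MISS (open row0); precharges=1
Acc 4: bank0 row3 -> MISS (open row3); precharges=2
Acc 5: bank0 row0 -> MISS (open row0); precharges=3
Acc 6: bank1 row0 -> MISS (open row0); precharges=3
Acc 7: bank1 row1 -> MISS (open row1); precharges=4
Acc 8: bank1 row0 -> MISS (open row0); precharges=5
Acc 9: bank1 row2 -> MISS (open row2); precharges=6
Acc 10: bank0 row2 -> MISS (open row2); precharges=7
Acc 11: bank2 row4 -> MISS (open row4); precharges=8
Acc 12: bank0 row4 -> MISS (open row4); precharges=9
Acc 13: bank0 row2 -> MISS (open row2); precharges=10
Acc 14: bank2 row1 -> MISS (open row1); precharges=11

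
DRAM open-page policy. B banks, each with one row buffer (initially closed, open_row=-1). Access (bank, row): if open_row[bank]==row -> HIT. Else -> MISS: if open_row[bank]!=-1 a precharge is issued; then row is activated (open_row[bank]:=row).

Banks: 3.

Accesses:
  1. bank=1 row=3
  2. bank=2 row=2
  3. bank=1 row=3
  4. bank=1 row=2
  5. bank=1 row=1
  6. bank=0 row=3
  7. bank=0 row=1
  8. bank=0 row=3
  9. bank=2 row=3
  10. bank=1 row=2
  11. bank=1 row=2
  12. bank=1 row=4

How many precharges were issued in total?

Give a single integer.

Acc 1: bank1 row3 -> MISS (open row3); precharges=0
Acc 2: bank2 row2 -> MISS (open row2); precharges=0
Acc 3: bank1 row3 -> HIT
Acc 4: bank1 row2 -> MISS (open row2); precharges=1
Acc 5: bank1 row1 -> MISS (open row1); precharges=2
Acc 6: bank0 row3 -> MISS (open row3); precharges=2
Acc 7: bank0 row1 -> MISS (open row1); precharges=3
Acc 8: bank0 row3 -> MISS (open row3); precharges=4
Acc 9: bank2 row3 -> MISS (open row3); precharges=5
Acc 10: bank1 row2 -> MISS (open row2); precharges=6
Acc 11: bank1 row2 -> HIT
Acc 12: bank1 row4 -> MISS (open row4); precharges=7

Answer: 7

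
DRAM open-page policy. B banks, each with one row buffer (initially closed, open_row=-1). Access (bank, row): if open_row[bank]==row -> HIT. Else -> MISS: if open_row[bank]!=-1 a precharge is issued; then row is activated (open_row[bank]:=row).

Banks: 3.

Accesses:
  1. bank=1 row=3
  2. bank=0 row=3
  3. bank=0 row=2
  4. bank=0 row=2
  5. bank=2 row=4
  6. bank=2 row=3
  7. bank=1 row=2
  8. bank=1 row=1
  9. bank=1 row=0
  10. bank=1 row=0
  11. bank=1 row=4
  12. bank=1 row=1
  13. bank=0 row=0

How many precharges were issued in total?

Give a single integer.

Acc 1: bank1 row3 -> MISS (open row3); precharges=0
Acc 2: bank0 row3 -> MISS (open row3); precharges=0
Acc 3: bank0 row2 -> MISS (open row2); precharges=1
Acc 4: bank0 row2 -> HIT
Acc 5: bank2 row4 -> MISS (open row4); precharges=1
Acc 6: bank2 row3 -> MISS (open row3); precharges=2
Acc 7: bank1 row2 -> MISS (open row2); precharges=3
Acc 8: bank1 row1 -> MISS (open row1); precharges=4
Acc 9: bank1 row0 -> MISS (open row0); precharges=5
Acc 10: bank1 row0 -> HIT
Acc 11: bank1 row4 -> MISS (open row4); precharges=6
Acc 12: bank1 row1 -> MISS (open row1); precharges=7
Acc 13: bank0 row0 -> MISS (open row0); precharges=8

Answer: 8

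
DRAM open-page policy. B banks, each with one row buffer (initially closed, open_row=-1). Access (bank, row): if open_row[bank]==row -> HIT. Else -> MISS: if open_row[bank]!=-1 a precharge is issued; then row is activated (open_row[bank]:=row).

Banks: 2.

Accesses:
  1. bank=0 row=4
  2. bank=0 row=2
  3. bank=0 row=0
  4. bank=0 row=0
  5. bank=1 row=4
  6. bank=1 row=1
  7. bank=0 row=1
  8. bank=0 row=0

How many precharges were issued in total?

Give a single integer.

Answer: 5

Derivation:
Acc 1: bank0 row4 -> MISS (open row4); precharges=0
Acc 2: bank0 row2 -> MISS (open row2); precharges=1
Acc 3: bank0 row0 -> MISS (open row0); precharges=2
Acc 4: bank0 row0 -> HIT
Acc 5: bank1 row4 -> MISS (open row4); precharges=2
Acc 6: bank1 row1 -> MISS (open row1); precharges=3
Acc 7: bank0 row1 -> MISS (open row1); precharges=4
Acc 8: bank0 row0 -> MISS (open row0); precharges=5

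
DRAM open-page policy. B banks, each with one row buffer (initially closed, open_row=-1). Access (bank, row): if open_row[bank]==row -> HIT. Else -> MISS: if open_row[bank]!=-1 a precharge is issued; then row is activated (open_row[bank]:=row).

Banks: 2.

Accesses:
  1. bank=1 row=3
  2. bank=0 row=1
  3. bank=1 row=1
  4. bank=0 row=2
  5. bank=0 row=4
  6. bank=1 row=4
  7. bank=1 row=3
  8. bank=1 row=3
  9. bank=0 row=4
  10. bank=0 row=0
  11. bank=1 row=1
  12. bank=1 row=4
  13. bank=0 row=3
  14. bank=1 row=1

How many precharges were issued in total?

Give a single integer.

Acc 1: bank1 row3 -> MISS (open row3); precharges=0
Acc 2: bank0 row1 -> MISS (open row1); precharges=0
Acc 3: bank1 row1 -> MISS (open row1); precharges=1
Acc 4: bank0 row2 -> MISS (open row2); precharges=2
Acc 5: bank0 row4 -> MISS (open row4); precharges=3
Acc 6: bank1 row4 -> MISS (open row4); precharges=4
Acc 7: bank1 row3 -> MISS (open row3); precharges=5
Acc 8: bank1 row3 -> HIT
Acc 9: bank0 row4 -> HIT
Acc 10: bank0 row0 -> MISS (open row0); precharges=6
Acc 11: bank1 row1 -> MISS (open row1); precharges=7
Acc 12: bank1 row4 -> MISS (open row4); precharges=8
Acc 13: bank0 row3 -> MISS (open row3); precharges=9
Acc 14: bank1 row1 -> MISS (open row1); precharges=10

Answer: 10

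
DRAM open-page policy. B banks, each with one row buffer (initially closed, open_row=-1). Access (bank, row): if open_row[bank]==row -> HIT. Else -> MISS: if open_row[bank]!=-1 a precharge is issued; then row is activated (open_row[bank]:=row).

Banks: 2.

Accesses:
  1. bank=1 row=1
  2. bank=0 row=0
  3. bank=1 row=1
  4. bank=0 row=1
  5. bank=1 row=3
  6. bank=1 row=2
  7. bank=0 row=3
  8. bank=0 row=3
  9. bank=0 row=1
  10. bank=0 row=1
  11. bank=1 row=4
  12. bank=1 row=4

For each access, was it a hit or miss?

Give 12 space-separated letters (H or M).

Acc 1: bank1 row1 -> MISS (open row1); precharges=0
Acc 2: bank0 row0 -> MISS (open row0); precharges=0
Acc 3: bank1 row1 -> HIT
Acc 4: bank0 row1 -> MISS (open row1); precharges=1
Acc 5: bank1 row3 -> MISS (open row3); precharges=2
Acc 6: bank1 row2 -> MISS (open row2); precharges=3
Acc 7: bank0 row3 -> MISS (open row3); precharges=4
Acc 8: bank0 row3 -> HIT
Acc 9: bank0 row1 -> MISS (open row1); precharges=5
Acc 10: bank0 row1 -> HIT
Acc 11: bank1 row4 -> MISS (open row4); precharges=6
Acc 12: bank1 row4 -> HIT

Answer: M M H M M M M H M H M H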